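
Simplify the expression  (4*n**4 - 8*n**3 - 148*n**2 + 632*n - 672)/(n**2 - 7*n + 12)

4*n**2 + 20*n - 56

Factor: 4*n**4 - 8*n**3 - 148*n**2 + 632*n - 672 = 4*(n - 3)*(n - 2)*(n + 7)*(n - 4);  n**2 - 7*n + 12 = (n - 3)*(n - 4)
Cancel the common factors (n - 3), (n - 4).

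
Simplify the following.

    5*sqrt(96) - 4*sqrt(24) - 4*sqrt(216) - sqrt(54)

-15*sqrt(6)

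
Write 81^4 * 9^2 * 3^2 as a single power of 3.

3^22

81^4 = 3^16; 9^2 = 3^4; 3^2 = 3^2
Combine exponents: 3^22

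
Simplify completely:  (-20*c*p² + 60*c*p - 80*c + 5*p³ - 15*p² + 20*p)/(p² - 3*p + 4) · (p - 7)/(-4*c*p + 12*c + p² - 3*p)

(5*p - 35)/(p - 3)

Factor: -20*c*p² + 60*c*p - 80*c + 5*p³ - 15*p² + 20*p = 5·(p² - 3*p + 4)·(-4*c + p);  -4*c*p + 12*c + p² - 3*p = (p - 3)·(-4*c + p)
Cancel the common factors (p² - 3*p + 4), (-4*c + p).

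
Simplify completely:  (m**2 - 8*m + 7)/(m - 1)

m - 7

Factor: m**2 - 8*m + 7 = (m - 7)*(m - 1)
Cancel the common factor (m - 1).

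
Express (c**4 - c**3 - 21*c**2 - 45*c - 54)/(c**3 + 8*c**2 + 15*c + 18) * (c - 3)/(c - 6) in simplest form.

(c**2 - 9)/(c + 6)

Factor: c**4 - c**3 - 21*c**2 - 45*c - 54 = (c - 6)*(c + 3)*(c**2 + 2*c + 3);  c**3 + 8*c**2 + 15*c + 18 = (c + 6)*(c**2 + 2*c + 3)
Cancel the common factors (c**2 + 2*c + 3), (c - 6).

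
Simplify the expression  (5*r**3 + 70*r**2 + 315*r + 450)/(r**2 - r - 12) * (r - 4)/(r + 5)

5*r + 30

Factor: 5*r**3 + 70*r**2 + 315*r + 450 = 5*(r + 3)*(r + 6)*(r + 5);  r**2 - r - 12 = (r - 4)*(r + 3)
Cancel the common factors (r + 3), (r - 4), (r + 5).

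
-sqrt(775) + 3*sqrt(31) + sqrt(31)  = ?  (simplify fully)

-sqrt(31)

sqrt(775) = 5*sqrt(31); 3*sqrt(31) = 3*sqrt(31); sqrt(31) = sqrt(31)
Combine: (-5 + 3 + 1)·sqrt(31) = -sqrt(31)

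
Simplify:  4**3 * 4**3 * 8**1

2**15

4**3 = 2**6; 4**3 = 2**6; 8**1 = 2**3
Combine exponents: 2**15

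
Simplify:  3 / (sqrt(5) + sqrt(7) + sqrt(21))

Group as (sqrt(5) + sqrt(7)) + sqrt(21); multiply by (sqrt(5) + sqrt(7)) - sqrt(21), then rationalise the remaining surd.

(-42*sqrt(15) - 27*sqrt(21) + 57*sqrt(7) + 69*sqrt(5))/59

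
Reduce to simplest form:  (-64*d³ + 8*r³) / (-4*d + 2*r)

16*d² + 8*d*r + 4*r²

Factor as (a-b)(a^2+ab+b^2) with a=(2*r), b=(4*d).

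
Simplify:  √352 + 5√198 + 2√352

27*√22

√352 = 4*√22; 5√198 = 15*√22; 2√352 = 8*√22
Combine: (4 + 15 + 8)·√22 = 27*√22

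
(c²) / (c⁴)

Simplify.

Quotient: (c^-2)

c^(-2)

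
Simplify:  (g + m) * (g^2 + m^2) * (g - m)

g^4 - m^4

(g+m)(g-m) = g^2 - m^2; continue pairing.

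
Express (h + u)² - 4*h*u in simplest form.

(h - u)²

After expansion: h² - 2*h*u + u² — a perfect-square trinomial.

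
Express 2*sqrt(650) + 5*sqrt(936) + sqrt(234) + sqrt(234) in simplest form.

2*sqrt(650) = 10*sqrt(26); 5*sqrt(936) = 30*sqrt(26); sqrt(234) = 3*sqrt(26); sqrt(234) = 3*sqrt(26)
Combine: (10 + 30 + 3 + 3)·sqrt(26) = 46*sqrt(26)

46*sqrt(26)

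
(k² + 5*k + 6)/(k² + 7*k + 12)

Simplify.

(k + 2)/(k + 4)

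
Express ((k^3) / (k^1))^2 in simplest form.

Inside the bracket: k^2
Raise to the power 2: k^4

k^4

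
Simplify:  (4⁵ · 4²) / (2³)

2^11

4⁵ = 2^10; 4² = 2^4; 2³ = 2^3
Combine exponents: 2^11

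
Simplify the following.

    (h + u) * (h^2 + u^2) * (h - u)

h^4 - u^4

Pair the conjugate factors: (h+u)(h-u) = h^2 - u^2, then repeat with the next factor.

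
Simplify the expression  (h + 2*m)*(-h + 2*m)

(2*m)**2 - (h)**2 = -h**2 + 4*m**2.

-h**2 + 4*m**2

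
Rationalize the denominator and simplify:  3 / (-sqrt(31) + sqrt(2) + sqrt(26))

Group as (sqrt(2) + sqrt(26)) - sqrt(31); multiply by (sqrt(2) + sqrt(26)) + sqrt(31), then rationalise the remaining surd.

(9*sqrt(31) + 21*sqrt(26) + 165*sqrt(2) + 12*sqrt(403))/199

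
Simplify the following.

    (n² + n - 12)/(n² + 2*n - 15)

(n + 4)/(n + 5)

Factor: n² + n - 12 = (n + 4)·(n - 3);  n² + 2*n - 15 = (n + 5)·(n - 3)
Cancel the common factor (n - 3).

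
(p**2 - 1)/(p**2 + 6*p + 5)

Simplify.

(p - 1)/(p + 5)

Factor: p**2 - 1 = (p - 1)*(p + 1);  p**2 + 6*p + 5 = (p + 1)*(p + 5)
Cancel the common factor (p + 1).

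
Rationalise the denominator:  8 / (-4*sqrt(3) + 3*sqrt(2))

Multiply numerator and denominator by 3*sqrt(2) + 4*sqrt(3).
Denominator becomes -30; numerator becomes 24*sqrt(2) + 32*sqrt(3).

(-16*sqrt(3) - 12*sqrt(2))/15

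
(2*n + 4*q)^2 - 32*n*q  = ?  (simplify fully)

4*(n - 2*q)^2

Expanding gives 4*n^2 - 16*n*q + 16*q^2, a perfect square.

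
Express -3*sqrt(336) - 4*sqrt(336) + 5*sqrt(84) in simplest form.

3*sqrt(336) = 12*sqrt(21); 4*sqrt(336) = 16*sqrt(21); 5*sqrt(84) = 10*sqrt(21)
Combine: (-12 - 16 + 10)·sqrt(21) = -18*sqrt(21)

-18*sqrt(21)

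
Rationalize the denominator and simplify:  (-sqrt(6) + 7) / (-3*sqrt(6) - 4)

(-25*sqrt(6) + 46)/38

Multiply numerator and denominator by -4 + 3*sqrt(6).
Denominator becomes -38; numerator becomes -46 + 25*sqrt(6).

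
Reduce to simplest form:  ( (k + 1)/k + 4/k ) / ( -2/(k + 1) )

Numerator: (k + 1)/k + 4/k = (k + 5)/k
Denominator: -2/(k + 1) = -2/(k + 1)
Divide: ((k + 5)/k) · (-k/2 - 1/2) = (-k**2 - 6*k - 5)/(2*k)

(-k**2 - 6*k - 5)/(2*k)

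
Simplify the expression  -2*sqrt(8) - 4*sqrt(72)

2*sqrt(8) = 4*sqrt(2); 4*sqrt(72) = 24*sqrt(2)
Combine: (-4 - 24)·sqrt(2) = -28*sqrt(2)

-28*sqrt(2)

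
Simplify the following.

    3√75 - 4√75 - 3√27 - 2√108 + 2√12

3√75 = 15*√3; 4√75 = 20*√3; 3√27 = 9*√3; 2√108 = 12*√3; 2√12 = 4*√3
Combine: (15 - 20 - 9 - 12 + 4)·√3 = -22*√3

-22*√3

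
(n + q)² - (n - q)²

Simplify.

4*n*q

Binomially expand both and collect terms in n, q.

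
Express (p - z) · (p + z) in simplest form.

(p+z)(p-z) = p² - z².

p² - z²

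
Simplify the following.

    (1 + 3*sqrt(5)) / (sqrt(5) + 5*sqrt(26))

Multiply numerator and denominator by -5*sqrt(26) + sqrt(5).
Denominator becomes -645; numerator becomes -15*sqrt(130) - 5*sqrt(26) + sqrt(5) + 15.

(-15 - sqrt(5) + 5*sqrt(26) + 15*sqrt(130))/645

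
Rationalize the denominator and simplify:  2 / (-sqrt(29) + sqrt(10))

Multiply numerator and denominator by sqrt(10) + sqrt(29).
Denominator becomes -19; numerator becomes 2*sqrt(10) + 2*sqrt(29).

(-2*sqrt(29) - 2*sqrt(10))/19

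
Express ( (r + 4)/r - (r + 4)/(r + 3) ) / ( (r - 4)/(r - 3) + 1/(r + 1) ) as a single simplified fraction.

(3*r³ + 6*r² - 33*r - 36)/(r⁴ + r³ - 13*r² - 21*r)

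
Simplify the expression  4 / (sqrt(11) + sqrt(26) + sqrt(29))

(-sqrt(8294) + 4*sqrt(29) + 7*sqrt(26) + 22*sqrt(11))/135

Group as (sqrt(26) + sqrt(29)) + sqrt(11); multiply by (sqrt(26) + sqrt(29)) - sqrt(11), then rationalise the remaining surd.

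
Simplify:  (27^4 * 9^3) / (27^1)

27^4 = 3^12; 9^3 = 3^6; 27^1 = 3^3
Combine exponents: 3^15

3^15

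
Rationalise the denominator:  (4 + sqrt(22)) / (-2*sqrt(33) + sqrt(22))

(-11*sqrt(6) - 4*sqrt(33) - 11 - 2*sqrt(22))/55

Multiply numerator and denominator by sqrt(22) + 2*sqrt(33).
Denominator becomes -110; numerator becomes 4*sqrt(22) + 22 + 8*sqrt(33) + 22*sqrt(6).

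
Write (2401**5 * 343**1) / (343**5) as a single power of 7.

2401**5 = 7**20; 343**1 = 7**3; 343**5 = 7**15
Combine exponents: 7**8

7**8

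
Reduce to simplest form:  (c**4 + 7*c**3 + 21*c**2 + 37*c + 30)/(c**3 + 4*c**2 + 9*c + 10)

c + 3

Factor: c**4 + 7*c**3 + 21*c**2 + 37*c + 30 = (c + 3)*(c**2 + 2*c + 5)*(c + 2);  c**3 + 4*c**2 + 9*c + 10 = (c + 2)*(c**2 + 2*c + 5)
Cancel the common factors (c**2 + 2*c + 5), (c + 2).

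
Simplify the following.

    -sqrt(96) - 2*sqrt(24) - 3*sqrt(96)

sqrt(96) = 4*sqrt(6); 2*sqrt(24) = 4*sqrt(6); 3*sqrt(96) = 12*sqrt(6)
Combine: (-4 - 4 - 12)·sqrt(6) = -20*sqrt(6)

-20*sqrt(6)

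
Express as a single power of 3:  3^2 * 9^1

3^2 = 3^2; 9^1 = 3^2
Combine exponents: 3^4

3^4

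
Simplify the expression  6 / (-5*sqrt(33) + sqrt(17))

(-15*sqrt(33) - 3*sqrt(17))/404

Multiply numerator and denominator by sqrt(17) + 5*sqrt(33).
Denominator becomes -808; numerator becomes 6*sqrt(17) + 30*sqrt(33).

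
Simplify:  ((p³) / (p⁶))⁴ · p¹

p^(-11)

Inside the bracket: (p^-3)
Raise to the power 4: (p^-12)
Multiply by p¹: add exponents.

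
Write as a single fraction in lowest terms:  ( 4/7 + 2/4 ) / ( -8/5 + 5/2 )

25/21

Numerator: 4/7 + 2/4 = 15/14
Denominator: -8/5 + 5/2 = 9/10
Divide: (15/14) · (10/9) = 25/21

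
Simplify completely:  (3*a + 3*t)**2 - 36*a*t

Expanding gives 9*a**2 - 18*a*t + 9*t**2, a perfect square.

9*(a - t)**2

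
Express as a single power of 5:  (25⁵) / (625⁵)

5^(-10)

25⁵ = 5^10; 625⁵ = 5^20
Combine exponents: 5^(-10)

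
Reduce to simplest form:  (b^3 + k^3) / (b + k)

b^2 - b*k + k^2

k^3 + b^3 = (b + k)(b^2 - b*k + k^2).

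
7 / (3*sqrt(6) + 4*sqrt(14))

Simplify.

(-21*sqrt(6) + 28*sqrt(14))/170

Multiply numerator and denominator by -3*sqrt(6) + 4*sqrt(14).
Denominator becomes 170; numerator becomes -21*sqrt(6) + 28*sqrt(14).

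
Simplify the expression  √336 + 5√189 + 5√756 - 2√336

41*√21

√336 = 4*√21; 5√189 = 15*√21; 5√756 = 30*√21; 2√336 = 8*√21
Combine: (4 + 15 + 30 - 8)·√21 = 41*√21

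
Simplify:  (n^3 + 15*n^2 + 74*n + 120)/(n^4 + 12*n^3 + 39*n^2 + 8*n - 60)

Factor: n^3 + 15*n^2 + 74*n + 120 = (n + 6)*(n + 4)*(n + 5);  n^4 + 12*n^3 + 39*n^2 + 8*n - 60 = (n + 5)*(n - 1)*(n + 2)*(n + 6)
Cancel the common factors (n + 6), (n + 5).

(n + 4)/(n^2 + n - 2)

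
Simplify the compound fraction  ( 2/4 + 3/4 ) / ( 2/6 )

15/4

Numerator: 2/4 + 3/4 = 5/4
Denominator: 2/6 = 1/3
Divide: (5/4) · (3) = 15/4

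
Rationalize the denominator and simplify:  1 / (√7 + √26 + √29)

(-√5278 + 2*√29 + 5*√26 + 24*√7)/356

Group as (√7 + √29) + √26; multiply by (√7 + √29) - √26, then rationalise the remaining surd.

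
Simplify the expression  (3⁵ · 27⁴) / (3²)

3^15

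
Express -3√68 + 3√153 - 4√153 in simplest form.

-9*√17

3√68 = 6*√17; 3√153 = 9*√17; 4√153 = 12*√17
Combine: (-6 + 9 - 12)·√17 = -9*√17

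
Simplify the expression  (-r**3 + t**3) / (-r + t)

r**2 + r*t + t**2

Apply the difference-of-cubes factorisation and cancel (-r + t).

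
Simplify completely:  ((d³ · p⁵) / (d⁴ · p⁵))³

Inside the bracket: (d^-1)
Raise to the power 3: (d^-3)

d^(-3)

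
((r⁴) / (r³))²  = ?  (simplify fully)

Inside the bracket: r¹
Raise to the power 2: r²

r²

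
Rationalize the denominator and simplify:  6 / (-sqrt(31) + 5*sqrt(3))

Multiply numerator and denominator by sqrt(31) + 5*sqrt(3).
Denominator becomes 44; numerator becomes 6*sqrt(31) + 30*sqrt(3).

(3*sqrt(31) + 15*sqrt(3))/22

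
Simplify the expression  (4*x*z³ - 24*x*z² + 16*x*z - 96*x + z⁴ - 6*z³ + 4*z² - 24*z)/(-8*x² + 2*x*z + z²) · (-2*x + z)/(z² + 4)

z - 6

Factor: 4*x*z³ - 24*x*z² + 16*x*z - 96*x + z⁴ - 6*z³ + 4*z² - 24*z = (4*x + z)·(z² + 4)·(z - 6);  -8*x² + 2*x*z + z² = (4*x + z)·(-2*x + z)
Cancel the common factors (z² + 4), (-2*x + z), (4*x + z).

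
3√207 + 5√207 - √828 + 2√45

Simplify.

6*√5 + 18*√23

3√207 = 9*√23; 5√207 = 15*√23; √828 = 6*√23; 2√45 = 6*√5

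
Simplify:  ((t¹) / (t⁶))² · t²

t^(-8)

Inside the bracket: (t^-5)
Raise to the power 2: (t^-10)
Multiply by t²: add exponents.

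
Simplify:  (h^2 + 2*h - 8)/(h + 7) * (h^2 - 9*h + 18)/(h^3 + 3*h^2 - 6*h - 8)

(h^2 - 9*h + 18)/(h^2 + 8*h + 7)

Factor: h^2 + 2*h - 8 = (h - 2)*(h + 4);  h^2 - 9*h + 18 = (h - 6)*(h - 3);  h^3 + 3*h^2 - 6*h - 8 = (h - 2)*(h + 4)*(h + 1)
Cancel the common factors (h + 4), (h - 2).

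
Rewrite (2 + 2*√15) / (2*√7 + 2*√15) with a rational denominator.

(-√105 - √7 + √15 + 15)/8

Multiply numerator and denominator by -2*√7 + 2*√15.
Denominator becomes 32; numerator becomes -4*√105 - 4*√7 + 4*√15 + 60.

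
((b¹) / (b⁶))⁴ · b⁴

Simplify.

Inside the bracket: (b^-5)
Raise to the power 4: (b^-20)
Multiply by b⁴: add exponents.

b^(-16)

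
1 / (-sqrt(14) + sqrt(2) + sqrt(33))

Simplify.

Group as (sqrt(2) + sqrt(33)) - sqrt(14); multiply by (sqrt(2) + sqrt(33)) + sqrt(14), then rationalise the remaining surd.

(-45*sqrt(2) - 4*sqrt(231) + 21*sqrt(14) + 17*sqrt(33))/177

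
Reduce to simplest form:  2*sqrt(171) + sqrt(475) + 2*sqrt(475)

2*sqrt(171) = 6*sqrt(19); sqrt(475) = 5*sqrt(19); 2*sqrt(475) = 10*sqrt(19)
Combine: (6 + 5 + 10)·sqrt(19) = 21*sqrt(19)

21*sqrt(19)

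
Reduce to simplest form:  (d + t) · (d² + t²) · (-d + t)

-d⁴ + t⁴

Pair the conjugate factors: (t+d)(t-d) = -d² + t², then repeat with the next factor.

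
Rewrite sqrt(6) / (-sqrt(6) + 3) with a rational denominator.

2 + sqrt(6)

Multiply numerator and denominator by sqrt(6) + 3.
Denominator becomes 3; numerator becomes 6 + 3*sqrt(6).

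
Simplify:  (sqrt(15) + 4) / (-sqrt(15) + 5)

(9*sqrt(15) + 35)/10

Multiply numerator and denominator by sqrt(15) + 5.
Denominator becomes 10; numerator becomes 9*sqrt(15) + 35.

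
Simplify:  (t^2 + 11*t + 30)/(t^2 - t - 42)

(t + 5)/(t - 7)

Factor: t^2 + 11*t + 30 = (t + 5)*(t + 6);  t^2 - t - 42 = (t + 6)*(t - 7)
Cancel the common factor (t + 6).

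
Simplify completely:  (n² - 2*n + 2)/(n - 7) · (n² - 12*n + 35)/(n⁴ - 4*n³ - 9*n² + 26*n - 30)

Factor: n² - 12*n + 35 = (n - 7)·(n - 5);  n⁴ - 4*n³ - 9*n² + 26*n - 30 = (n + 3)·(n² - 2*n + 2)·(n - 5)
Cancel the common factors (n² - 2*n + 2), (n - 7), (n - 5).

1/(n + 3)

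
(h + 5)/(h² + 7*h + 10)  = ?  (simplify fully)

Factor: h² + 7*h + 10 = (h + 5)·(h + 2)
Cancel the common factor (h + 5).

1/(h + 2)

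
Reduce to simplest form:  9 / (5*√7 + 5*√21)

(-9*√7 + 9*√21)/70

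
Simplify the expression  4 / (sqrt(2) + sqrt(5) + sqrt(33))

Group as (sqrt(5) + sqrt(33)) + sqrt(2); multiply by (sqrt(5) + sqrt(33)) - sqrt(2), then rationalise the remaining surd.

(-30*sqrt(5) - 36*sqrt(2) + 2*sqrt(330) + 26*sqrt(33))/159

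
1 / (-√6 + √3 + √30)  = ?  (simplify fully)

Group as (√3 + √30) - √6; multiply by (√3 + √30) + √6, then rationalise the remaining surd.

(-11*√3 - 4*√15 + 9*√6 + 7*√30)/123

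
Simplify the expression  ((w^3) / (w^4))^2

Inside the bracket: (w^-1)
Raise to the power 2: (w^-2)

w^(-2)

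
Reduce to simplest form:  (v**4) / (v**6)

v**(-2)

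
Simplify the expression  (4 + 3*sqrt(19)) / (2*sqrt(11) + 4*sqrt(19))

Multiply numerator and denominator by -2*sqrt(11) + 4*sqrt(19).
Denominator becomes 260; numerator becomes -6*sqrt(209) - 8*sqrt(11) + 16*sqrt(19) + 228.

(-3*sqrt(209) - 4*sqrt(11) + 8*sqrt(19) + 114)/130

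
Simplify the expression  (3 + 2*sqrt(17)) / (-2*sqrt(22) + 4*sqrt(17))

(3*sqrt(22) + 6*sqrt(17) + 2*sqrt(374) + 68)/92

Multiply numerator and denominator by 2*sqrt(22) + 4*sqrt(17).
Denominator becomes 184; numerator becomes 6*sqrt(22) + 12*sqrt(17) + 4*sqrt(374) + 136.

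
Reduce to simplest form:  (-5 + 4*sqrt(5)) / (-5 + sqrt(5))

(-3*sqrt(5) + 1)/4

Multiply numerator and denominator by -5 - sqrt(5).
Denominator becomes 20; numerator becomes -15*sqrt(5) + 5.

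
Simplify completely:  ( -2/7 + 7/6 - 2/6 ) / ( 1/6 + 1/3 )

23/21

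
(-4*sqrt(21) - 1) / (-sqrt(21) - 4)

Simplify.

-3*sqrt(21) + 16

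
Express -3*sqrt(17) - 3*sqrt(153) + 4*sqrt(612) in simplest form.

12*sqrt(17)

3*sqrt(17) = 3*sqrt(17); 3*sqrt(153) = 9*sqrt(17); 4*sqrt(612) = 24*sqrt(17)
Combine: (-3 - 9 + 24)·sqrt(17) = 12*sqrt(17)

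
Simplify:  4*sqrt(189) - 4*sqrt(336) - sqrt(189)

4*sqrt(189) = 12*sqrt(21); 4*sqrt(336) = 16*sqrt(21); sqrt(189) = 3*sqrt(21)
Combine: (12 - 16 - 3)·sqrt(21) = -7*sqrt(21)

-7*sqrt(21)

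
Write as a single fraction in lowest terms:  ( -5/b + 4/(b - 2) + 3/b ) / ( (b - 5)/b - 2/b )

Numerator: -5/b + 4/(b - 2) + 3/b = (2*b + 4)/(b^2 - 2*b)
Denominator: (b - 5)/b - 2/b = (b - 7)/b
Divide: ((2*b + 4)/(b^2 - 2*b)) · (b/(b - 7)) = (2*b + 4)/(b^2 - 9*b + 14)

(2*b + 4)/(b^2 - 9*b + 14)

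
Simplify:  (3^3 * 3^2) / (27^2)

3^(-1)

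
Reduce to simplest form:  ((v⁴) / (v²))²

v⁴

Inside the bracket: v²
Raise to the power 2: v⁴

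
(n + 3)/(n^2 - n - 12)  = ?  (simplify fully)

1/(n - 4)

Factor: n^2 - n - 12 = (n + 3)*(n - 4)
Cancel the common factor (n + 3).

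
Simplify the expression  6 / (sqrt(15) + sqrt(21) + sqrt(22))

(-9*sqrt(770) + 21*sqrt(22) + 24*sqrt(21) + 42*sqrt(15))/266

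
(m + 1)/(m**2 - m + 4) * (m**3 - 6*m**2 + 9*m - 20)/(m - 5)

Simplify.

m + 1

Factor: m**3 - 6*m**2 + 9*m - 20 = (m**2 - m + 4)*(m - 5)
Cancel the common factors (m**2 - m + 4), (m - 5).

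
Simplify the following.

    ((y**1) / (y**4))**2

Inside the bracket: (y**-3)
Raise to the power 2: (y**-6)

y**(-6)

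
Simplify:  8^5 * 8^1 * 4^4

8^5 = 2^15; 8^1 = 2^3; 4^4 = 2^8
Combine exponents: 2^26

2^26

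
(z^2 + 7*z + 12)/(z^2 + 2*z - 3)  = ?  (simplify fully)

(z + 4)/(z - 1)

Factor: z^2 + 7*z + 12 = (z + 4)*(z + 3);  z^2 + 2*z - 3 = (z + 3)*(z - 1)
Cancel the common factor (z + 3).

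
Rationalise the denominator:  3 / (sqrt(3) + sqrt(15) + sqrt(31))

(-18*sqrt(155) - 39*sqrt(31) + 57*sqrt(15) + 129*sqrt(3))/11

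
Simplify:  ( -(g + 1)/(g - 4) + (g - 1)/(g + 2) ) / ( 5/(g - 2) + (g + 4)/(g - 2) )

(-8*g**2 + 18*g - 4)/(g**3 + 7*g**2 - 26*g - 72)

Numerator: -(g + 1)/(g - 4) + (g - 1)/(g + 2) = (-8*g + 2)/(g**2 - 2*g - 8)
Denominator: 5/(g - 2) + (g + 4)/(g - 2) = (g + 9)/(g - 2)
Divide: ((-8*g + 2)/(g**2 - 2*g - 8)) · ((g - 2)/(g + 9)) = (-8*g**2 + 18*g - 4)/(g**3 + 7*g**2 - 26*g - 72)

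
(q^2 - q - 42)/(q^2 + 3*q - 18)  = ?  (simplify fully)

(q - 7)/(q - 3)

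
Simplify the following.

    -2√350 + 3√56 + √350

√14

2√350 = 10*√14; 3√56 = 6*√14; √350 = 5*√14
Combine: (-10 + 6 + 5)·√14 = √14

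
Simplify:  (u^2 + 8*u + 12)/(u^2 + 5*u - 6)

Factor: u^2 + 8*u + 12 = (u + 6)*(u + 2);  u^2 + 5*u - 6 = (u + 6)*(u - 1)
Cancel the common factor (u + 6).

(u + 2)/(u - 1)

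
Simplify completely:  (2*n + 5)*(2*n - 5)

Product of conjugates: (P+Q)(P-Q) = P^2 - Q^2.

4*n^2 - 25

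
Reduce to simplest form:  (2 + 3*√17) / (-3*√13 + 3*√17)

(2*√13 + 2*√17 + 3*√221 + 51)/12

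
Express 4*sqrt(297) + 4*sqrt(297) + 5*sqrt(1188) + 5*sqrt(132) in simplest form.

64*sqrt(33)

4*sqrt(297) = 12*sqrt(33); 4*sqrt(297) = 12*sqrt(33); 5*sqrt(1188) = 30*sqrt(33); 5*sqrt(132) = 10*sqrt(33)
Combine: (12 + 12 + 30 + 10)·sqrt(33) = 64*sqrt(33)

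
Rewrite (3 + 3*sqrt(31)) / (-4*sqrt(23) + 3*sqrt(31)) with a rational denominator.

Multiply numerator and denominator by 3*sqrt(31) + 4*sqrt(23).
Denominator becomes -89; numerator becomes 9*sqrt(31) + 12*sqrt(23) + 279 + 12*sqrt(713).

(-12*sqrt(713) - 279 - 12*sqrt(23) - 9*sqrt(31))/89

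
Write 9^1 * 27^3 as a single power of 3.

3^11

9^1 = 3^2; 27^3 = 3^9
Combine exponents: 3^11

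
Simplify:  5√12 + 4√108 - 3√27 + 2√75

35*√3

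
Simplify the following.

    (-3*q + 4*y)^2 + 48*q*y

(3*q + 4*y)^2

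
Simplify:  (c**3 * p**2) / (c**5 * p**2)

Quotient: (c**-2)

c**(-2)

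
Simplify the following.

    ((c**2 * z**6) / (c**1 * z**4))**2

Inside the bracket: c**1 * z**2
Raise to the power 2: c**2 * z**4

c**2*z**4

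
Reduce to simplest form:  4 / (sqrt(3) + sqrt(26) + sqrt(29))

Group as (sqrt(3) + sqrt(26)) + sqrt(29); multiply by (sqrt(3) + sqrt(26)) - sqrt(29), then rationalise the remaining surd.

(-sqrt(2262) + 3*sqrt(26) + 26*sqrt(3))/39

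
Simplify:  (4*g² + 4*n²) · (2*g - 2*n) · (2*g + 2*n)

16*g⁴ - 16*n⁴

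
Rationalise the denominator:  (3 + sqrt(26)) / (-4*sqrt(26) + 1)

Multiply numerator and denominator by 1 + 4*sqrt(26).
Denominator becomes -415; numerator becomes 13*sqrt(26) + 107.

(-107 - 13*sqrt(26))/415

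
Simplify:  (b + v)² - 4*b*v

After expansion: b² - 2*b*v + v² — a perfect-square trinomial.

(b - v)²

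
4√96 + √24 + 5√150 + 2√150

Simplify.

53*√6

4√96 = 16*√6; √24 = 2*√6; 5√150 = 25*√6; 2√150 = 10*√6
Combine: (16 + 2 + 25 + 10)·√6 = 53*√6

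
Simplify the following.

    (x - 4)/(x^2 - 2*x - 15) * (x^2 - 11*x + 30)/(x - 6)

Factor: x^2 - 2*x - 15 = (x - 5)*(x + 3);  x^2 - 11*x + 30 = (x - 5)*(x - 6)
Cancel the common factors (x - 5), (x - 6).

(x - 4)/(x + 3)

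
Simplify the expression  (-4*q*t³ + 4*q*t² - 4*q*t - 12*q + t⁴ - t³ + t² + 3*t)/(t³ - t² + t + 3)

Factor: -4*q*t³ + 4*q*t² - 4*q*t - 12*q + t⁴ - t³ + t² + 3*t = (t² - 2*t + 3)·(t + 1)·(-4*q + t);  t³ - t² + t + 3 = (t² - 2*t + 3)·(t + 1)
Cancel the common factors (t² - 2*t + 3), (t + 1).

-4*q + t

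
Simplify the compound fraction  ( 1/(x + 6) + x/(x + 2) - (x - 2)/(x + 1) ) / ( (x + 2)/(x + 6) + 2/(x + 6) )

(2*x**2 + 13*x + 26)/(x**3 + 7*x**2 + 14*x + 8)

Numerator: 1/(x + 6) + x/(x + 2) - (x - 2)/(x + 1) = (2*x**2 + 13*x + 26)/(x**3 + 9*x**2 + 20*x + 12)
Denominator: (x + 2)/(x + 6) + 2/(x + 6) = (x + 4)/(x + 6)
Divide: ((2*x**2 + 13*x + 26)/(x**3 + 9*x**2 + 20*x + 12)) · ((x + 6)/(x + 4)) = (2*x**2 + 13*x + 26)/(x**3 + 7*x**2 + 14*x + 8)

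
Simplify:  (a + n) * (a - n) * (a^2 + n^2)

Pair the conjugate factors: (a+n)(a-n) = a^2 - n^2, then repeat with the next factor.

a^4 - n^4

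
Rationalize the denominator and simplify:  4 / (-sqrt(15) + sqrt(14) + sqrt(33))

(-16*sqrt(15) - 2*sqrt(33) + 17*sqrt(14) + 3*sqrt(770))/103

Group as (sqrt(14) + sqrt(33)) - sqrt(15); multiply by (sqrt(14) + sqrt(33)) + sqrt(15), then rationalise the remaining surd.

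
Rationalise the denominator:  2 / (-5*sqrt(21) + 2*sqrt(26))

(-10*sqrt(21) - 4*sqrt(26))/421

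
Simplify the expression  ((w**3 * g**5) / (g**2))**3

Inside the bracket: w**3 * g**3
Raise to the power 3: w**9 * g**9

g**9*w**9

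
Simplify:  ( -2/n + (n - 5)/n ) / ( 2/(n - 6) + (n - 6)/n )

(n**2 - 13*n + 42)/(n**2 - 10*n + 36)

Numerator: -2/n + (n - 5)/n = (n - 7)/n
Denominator: 2/(n - 6) + (n - 6)/n = (n**2 - 10*n + 36)/(n**2 - 6*n)
Divide: ((n - 7)/n) · ((n**2 - 6*n)/(n**2 - 10*n + 36)) = (n**2 - 13*n + 42)/(n**2 - 10*n + 36)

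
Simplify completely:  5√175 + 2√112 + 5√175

5√175 = 25*√7; 2√112 = 8*√7; 5√175 = 25*√7
Combine: (25 + 8 + 25)·√7 = 58*√7

58*√7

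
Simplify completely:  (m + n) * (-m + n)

Pair the conjugate factors: (n+m)(n-m) = -m^2 + n^2.

-m^2 + n^2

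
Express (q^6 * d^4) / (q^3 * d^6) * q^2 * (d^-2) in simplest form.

q^5/d^4

Quotient: q^3 * (d^-2)
Multiply by q^2 * (d^-2): add exponents.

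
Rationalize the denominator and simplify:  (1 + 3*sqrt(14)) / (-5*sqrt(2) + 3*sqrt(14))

Multiply numerator and denominator by 5*sqrt(2) + 3*sqrt(14).
Denominator becomes 76; numerator becomes 5*sqrt(2) + 3*sqrt(14) + 30*sqrt(7) + 126.

(5*sqrt(2) + 3*sqrt(14) + 30*sqrt(7) + 126)/76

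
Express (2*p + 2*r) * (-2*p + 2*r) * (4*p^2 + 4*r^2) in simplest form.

-16*p^4 + 16*r^4

((2*r)+(2*p))((2*r)-(2*p)) = -4*p^2 + 4*r^2; continue pairing.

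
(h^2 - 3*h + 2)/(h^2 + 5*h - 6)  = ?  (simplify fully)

Factor: h^2 - 3*h + 2 = (h - 2)*(h - 1);  h^2 + 5*h - 6 = (h + 6)*(h - 1)
Cancel the common factor (h - 1).

(h - 2)/(h + 6)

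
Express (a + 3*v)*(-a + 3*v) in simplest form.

-a^2 + 9*v^2

Difference of squares with P = 3*v, Q = a.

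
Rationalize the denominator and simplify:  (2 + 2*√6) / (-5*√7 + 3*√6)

(-10*√42 - 36 - 10*√7 - 6*√6)/121

Multiply numerator and denominator by 3*√6 + 5*√7.
Denominator becomes -121; numerator becomes 6*√6 + 10*√7 + 36 + 10*√42.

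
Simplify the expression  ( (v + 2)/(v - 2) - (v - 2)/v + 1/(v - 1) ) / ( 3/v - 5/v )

(-7*v^2 + 12*v - 4)/(2*v^2 - 6*v + 4)

Numerator: (v + 2)/(v - 2) - (v - 2)/v + 1/(v - 1) = (7*v^2 - 12*v + 4)/(v^3 - 3*v^2 + 2*v)
Denominator: 3/v - 5/v = -2/v
Divide: ((7*v^2 - 12*v + 4)/(v^3 - 3*v^2 + 2*v)) · (-v/2) = (-7*v^2 + 12*v - 4)/(2*v^2 - 6*v + 4)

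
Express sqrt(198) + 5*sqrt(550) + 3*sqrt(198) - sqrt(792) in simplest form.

sqrt(198) = 3*sqrt(22); 5*sqrt(550) = 25*sqrt(22); 3*sqrt(198) = 9*sqrt(22); sqrt(792) = 6*sqrt(22)
Combine: (3 + 25 + 9 - 6)·sqrt(22) = 31*sqrt(22)

31*sqrt(22)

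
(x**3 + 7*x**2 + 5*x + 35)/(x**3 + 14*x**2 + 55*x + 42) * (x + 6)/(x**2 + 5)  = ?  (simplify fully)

1/(x + 1)

Factor: x**3 + 7*x**2 + 5*x + 35 = (x + 7)*(x**2 + 5);  x**3 + 14*x**2 + 55*x + 42 = (x + 7)*(x + 6)*(x + 1)
Cancel the common factors (x**2 + 5), (x + 7), (x + 6).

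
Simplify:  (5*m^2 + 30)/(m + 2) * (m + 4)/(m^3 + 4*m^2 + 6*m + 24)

Factor: 5*m^2 + 30 = 5*(m^2 + 6);  m^3 + 4*m^2 + 6*m + 24 = (m + 4)*(m^2 + 6)
Cancel the common factors (m^2 + 6), (m + 4).

5/(m + 2)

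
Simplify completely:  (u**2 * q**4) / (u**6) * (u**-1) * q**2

Quotient: (u**-4) * q**4
Multiply by (u**-1) * q**2: add exponents.

q**6/u**5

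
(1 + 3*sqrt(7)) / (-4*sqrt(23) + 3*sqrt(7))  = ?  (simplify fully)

Multiply numerator and denominator by 3*sqrt(7) + 4*sqrt(23).
Denominator becomes -305; numerator becomes 3*sqrt(7) + 4*sqrt(23) + 63 + 12*sqrt(161).

(-12*sqrt(161) - 63 - 4*sqrt(23) - 3*sqrt(7))/305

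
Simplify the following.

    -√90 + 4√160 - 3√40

√90 = 3*√10; 4√160 = 16*√10; 3√40 = 6*√10
Combine: (-3 + 16 - 6)·√10 = 7*√10

7*√10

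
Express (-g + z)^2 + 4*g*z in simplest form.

Expand the square and combine the 4*g*z term.

(g + z)^2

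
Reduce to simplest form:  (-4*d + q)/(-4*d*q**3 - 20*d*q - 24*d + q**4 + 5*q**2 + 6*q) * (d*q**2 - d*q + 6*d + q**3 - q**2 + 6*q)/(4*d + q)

Factor: -4*d*q**3 - 20*d*q - 24*d + q**4 + 5*q**2 + 6*q = (q**2 - q + 6)*(q + 1)*(-4*d + q);  d*q**2 - d*q + 6*d + q**3 - q**2 + 6*q = (d + q)*(q**2 - q + 6)
Cancel the common factors (q**2 - q + 6), (-4*d + q).

(d + q)/(4*d*q + 4*d + q**2 + q)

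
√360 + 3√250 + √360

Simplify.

27*√10

√360 = 6*√10; 3√250 = 15*√10; √360 = 6*√10
Combine: (6 + 15 + 6)·√10 = 27*√10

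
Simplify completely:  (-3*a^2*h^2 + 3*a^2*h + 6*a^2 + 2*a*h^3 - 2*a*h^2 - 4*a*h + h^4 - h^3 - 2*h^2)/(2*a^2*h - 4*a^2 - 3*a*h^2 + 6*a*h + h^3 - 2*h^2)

Factor: -3*a^2*h^2 + 3*a^2*h + 6*a^2 + 2*a*h^3 - 2*a*h^2 - 4*a*h + h^4 - h^3 - 2*h^2 = (-a + h)*(h + 1)*(3*a + h)*(h - 2);  2*a^2*h - 4*a^2 - 3*a*h^2 + 6*a*h + h^3 - 2*h^2 = (h - 2)*(-2*a + h)*(-a + h)
Cancel the common factors (h - 2), (-a + h).

(-3*a*h - 3*a - h^2 - h)/(2*a - h)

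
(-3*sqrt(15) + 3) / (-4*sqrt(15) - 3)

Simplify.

(-sqrt(15) + 9)/11

Multiply numerator and denominator by -3 + 4*sqrt(15).
Denominator becomes -231; numerator becomes -189 + 21*sqrt(15).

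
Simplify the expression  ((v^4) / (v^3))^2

Inside the bracket: v^1
Raise to the power 2: v^2

v^2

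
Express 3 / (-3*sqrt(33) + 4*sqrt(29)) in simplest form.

(9*sqrt(33) + 12*sqrt(29))/167

Multiply numerator and denominator by 3*sqrt(33) + 4*sqrt(29).
Denominator becomes 167; numerator becomes 9*sqrt(33) + 12*sqrt(29).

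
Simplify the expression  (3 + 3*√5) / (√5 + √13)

Multiply numerator and denominator by -√13 + √5.
Denominator becomes -8; numerator becomes -3*√65 - 3*√13 + 3*√5 + 15.

(-15 - 3*√5 + 3*√13 + 3*√65)/8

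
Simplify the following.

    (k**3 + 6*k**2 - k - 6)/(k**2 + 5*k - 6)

k + 1

Factor: k**3 + 6*k**2 - k - 6 = (k - 1)*(k + 1)*(k + 6);  k**2 + 5*k - 6 = (k + 6)*(k - 1)
Cancel the common factors (k + 6), (k - 1).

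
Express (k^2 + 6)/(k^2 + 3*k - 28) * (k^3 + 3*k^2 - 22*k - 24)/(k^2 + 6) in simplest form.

(k^2 + 7*k + 6)/(k + 7)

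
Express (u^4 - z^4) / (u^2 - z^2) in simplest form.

u^4 - z^4 factors as -(-u + z)*(u + z)*(u^2 + z^2).

u^2 + z^2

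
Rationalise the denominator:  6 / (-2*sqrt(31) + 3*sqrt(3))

(-12*sqrt(31) - 18*sqrt(3))/97

Multiply numerator and denominator by 3*sqrt(3) + 2*sqrt(31).
Denominator becomes -97; numerator becomes 18*sqrt(3) + 12*sqrt(31).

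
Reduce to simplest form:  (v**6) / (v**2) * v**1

v**5

Quotient: v**4
Multiply by v**1: add exponents.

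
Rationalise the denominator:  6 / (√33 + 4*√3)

(-2*√33 + 8*√3)/5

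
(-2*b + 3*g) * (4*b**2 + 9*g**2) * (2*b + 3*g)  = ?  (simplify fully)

Pair the conjugate factors: ((3*g)+(2*b))((3*g)-(2*b)) = -4*b**2 + 9*g**2, then repeat with the next factor.

-16*b**4 + 81*g**4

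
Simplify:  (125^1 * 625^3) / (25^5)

125^1 = 5^3; 625^3 = 5^12; 25^5 = 5^10
Combine exponents: 5^5

5^5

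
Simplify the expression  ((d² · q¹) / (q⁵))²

Inside the bracket: d² · (q^-4)
Raise to the power 2: d⁴ · (q^-8)

d⁴/q⁸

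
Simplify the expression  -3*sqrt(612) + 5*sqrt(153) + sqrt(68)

3*sqrt(612) = 18*sqrt(17); 5*sqrt(153) = 15*sqrt(17); sqrt(68) = 2*sqrt(17)
Combine: (-18 + 15 + 2)·sqrt(17) = -sqrt(17)

-sqrt(17)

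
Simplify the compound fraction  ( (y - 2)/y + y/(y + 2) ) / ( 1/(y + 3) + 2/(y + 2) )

(2*y^3 + 6*y^2 - 4*y - 12)/(3*y^2 + 8*y)

Numerator: (y - 2)/y + y/(y + 2) = (2*y^2 - 4)/(y^2 + 2*y)
Denominator: 1/(y + 3) + 2/(y + 2) = (3*y + 8)/(y^2 + 5*y + 6)
Divide: ((2*y^2 - 4)/(y^2 + 2*y)) · ((y^2 + 5*y + 6)/(3*y + 8)) = (2*y^3 + 6*y^2 - 4*y - 12)/(3*y^2 + 8*y)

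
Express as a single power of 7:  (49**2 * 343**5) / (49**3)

49**2 = 7**4; 343**5 = 7**15; 49**3 = 7**6
Combine exponents: 7**13

7**13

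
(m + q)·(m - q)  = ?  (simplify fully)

(m)^2 - (q)^2 = m² - q².

m² - q²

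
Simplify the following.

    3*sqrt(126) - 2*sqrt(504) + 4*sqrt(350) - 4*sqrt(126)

3*sqrt(126) = 9*sqrt(14); 2*sqrt(504) = 12*sqrt(14); 4*sqrt(350) = 20*sqrt(14); 4*sqrt(126) = 12*sqrt(14)
Combine: (9 - 12 + 20 - 12)·sqrt(14) = 5*sqrt(14)

5*sqrt(14)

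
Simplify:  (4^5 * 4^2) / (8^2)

4^5 = 2^10; 4^2 = 2^4; 8^2 = 2^6
Combine exponents: 2^8

2^8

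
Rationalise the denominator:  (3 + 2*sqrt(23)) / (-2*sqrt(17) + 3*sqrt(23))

(6*sqrt(17) + 9*sqrt(23) + 4*sqrt(391) + 138)/139

Multiply numerator and denominator by 2*sqrt(17) + 3*sqrt(23).
Denominator becomes 139; numerator becomes 6*sqrt(17) + 9*sqrt(23) + 4*sqrt(391) + 138.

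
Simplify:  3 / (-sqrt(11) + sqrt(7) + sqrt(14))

Group as (sqrt(7) + sqrt(14)) - sqrt(11); multiply by (sqrt(7) + sqrt(14)) + sqrt(11), then rationalise the remaining surd.

(-15*sqrt(11) + 6*sqrt(14) + 27*sqrt(7) + 21*sqrt(22))/146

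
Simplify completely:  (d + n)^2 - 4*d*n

(d - n)^2

Expand the square and combine the 4*d*n term.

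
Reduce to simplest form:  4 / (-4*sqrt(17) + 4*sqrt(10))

(-sqrt(17) - sqrt(10))/7

Multiply numerator and denominator by 4*sqrt(10) + 4*sqrt(17).
Denominator becomes -112; numerator becomes 16*sqrt(10) + 16*sqrt(17).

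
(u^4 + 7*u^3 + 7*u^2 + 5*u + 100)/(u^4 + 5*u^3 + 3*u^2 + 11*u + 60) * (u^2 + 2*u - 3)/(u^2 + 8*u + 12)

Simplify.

(u^2 + 4*u - 5)/(u^2 + 8*u + 12)

Factor: u^4 + 7*u^3 + 7*u^2 + 5*u + 100 = (u + 4)*(u^2 - 2*u + 5)*(u + 5);  u^4 + 5*u^3 + 3*u^2 + 11*u + 60 = (u + 3)*(u^2 - 2*u + 5)*(u + 4);  u^2 + 2*u - 3 = (u + 3)*(u - 1);  u^2 + 8*u + 12 = (u + 2)*(u + 6)
Cancel the common factors (u^2 - 2*u + 5), (u + 4), (u + 3).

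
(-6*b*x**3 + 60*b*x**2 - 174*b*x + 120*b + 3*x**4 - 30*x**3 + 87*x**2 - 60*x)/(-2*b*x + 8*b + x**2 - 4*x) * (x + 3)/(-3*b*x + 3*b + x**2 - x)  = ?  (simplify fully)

(3*x**2 - 6*x - 45)/(-3*b + x)

Factor: -6*b*x**3 + 60*b*x**2 - 174*b*x + 120*b + 3*x**4 - 30*x**3 + 87*x**2 - 60*x = 3*(-2*b + x)*(x - 1)*(x - 5)*(x - 4);  -2*b*x + 8*b + x**2 - 4*x = (-2*b + x)*(x - 4);  -3*b*x + 3*b + x**2 - x = (x - 1)*(-3*b + x)
Cancel the common factors (x - 1), (x - 4), (-2*b + x).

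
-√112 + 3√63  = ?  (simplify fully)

5*√7

√112 = 4*√7; 3√63 = 9*√7
Combine: (-4 + 9)·√7 = 5*√7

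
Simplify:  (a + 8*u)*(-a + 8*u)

-a^2 + 64*u^2

(8*u)^2 - (a)^2 = -a^2 + 64*u^2.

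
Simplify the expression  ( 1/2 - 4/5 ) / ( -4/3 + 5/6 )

Numerator: 1/2 - 4/5 = -3/10
Denominator: -4/3 + 5/6 = -1/2
Divide: (-3/10) · (-2) = 3/5

3/5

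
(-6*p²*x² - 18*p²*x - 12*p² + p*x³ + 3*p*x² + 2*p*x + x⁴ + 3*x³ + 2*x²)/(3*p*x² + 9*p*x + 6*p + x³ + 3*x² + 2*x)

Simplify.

Factor: -6*p²*x² - 18*p²*x - 12*p² + p*x³ + 3*p*x² + 2*p*x + x⁴ + 3*x³ + 2*x² = (3*p + x)·(x + 1)·(x + 2)·(-2*p + x);  3*p*x² + 9*p*x + 6*p + x³ + 3*x² + 2*x = (3*p + x)·(x + 1)·(x + 2)
Cancel the common factors (x + 1), (3*p + x), (x + 2).

-2*p + x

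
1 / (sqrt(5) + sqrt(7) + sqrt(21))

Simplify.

Group as (sqrt(5) + sqrt(21)) + sqrt(7); multiply by (sqrt(5) + sqrt(21)) - sqrt(7), then rationalise the remaining surd.

(-14*sqrt(15) - 9*sqrt(21) + 19*sqrt(7) + 23*sqrt(5))/59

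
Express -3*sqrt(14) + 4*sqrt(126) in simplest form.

3*sqrt(14) = 3*sqrt(14); 4*sqrt(126) = 12*sqrt(14)
Combine: (-3 + 12)·sqrt(14) = 9*sqrt(14)

9*sqrt(14)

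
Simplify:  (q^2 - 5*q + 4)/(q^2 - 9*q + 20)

(q - 1)/(q - 5)

Factor: q^2 - 5*q + 4 = (q - 1)*(q - 4);  q^2 - 9*q + 20 = (q - 4)*(q - 5)
Cancel the common factor (q - 4).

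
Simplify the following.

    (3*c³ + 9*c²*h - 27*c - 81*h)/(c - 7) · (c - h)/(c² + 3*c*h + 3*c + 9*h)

(3*c² - 3*c*h - 9*c + 9*h)/(c - 7)

Factor: 3*c³ + 9*c²*h - 27*c - 81*h = 3·(c + 3)·(c - 3)·(c + 3*h);  c² + 3*c*h + 3*c + 9*h = (c + 3*h)·(c + 3)
Cancel the common factors (c + 3*h), (c + 3).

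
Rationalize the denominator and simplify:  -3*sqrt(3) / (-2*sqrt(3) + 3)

3*sqrt(3) + 6

Multiply numerator and denominator by 3 + 2*sqrt(3).
Denominator becomes -3; numerator becomes -18 - 9*sqrt(3).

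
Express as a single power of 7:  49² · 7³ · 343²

7^13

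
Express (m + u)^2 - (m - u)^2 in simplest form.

4*m*u

Only the odd-power cross terms survive.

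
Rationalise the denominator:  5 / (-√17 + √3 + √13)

(√17 + 7*√13 + 27*√3 + 2*√663)/31

Group as (√3 + √13) - √17; multiply by (√3 + √13) + √17, then rationalise the remaining surd.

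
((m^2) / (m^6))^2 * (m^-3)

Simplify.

Inside the bracket: (m^-4)
Raise to the power 2: (m^-8)
Multiply by (m^-3): add exponents.

m^(-11)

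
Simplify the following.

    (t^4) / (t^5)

1/t

Quotient: (t^-1)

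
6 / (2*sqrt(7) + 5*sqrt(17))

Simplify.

(-12*sqrt(7) + 30*sqrt(17))/397

Multiply numerator and denominator by -5*sqrt(17) + 2*sqrt(7).
Denominator becomes -397; numerator becomes -30*sqrt(17) + 12*sqrt(7).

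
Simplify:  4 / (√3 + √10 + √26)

Group as (√10 + √26) + √3; multiply by (√10 + √26) - √3, then rationalise the remaining surd.

(-76*√10 - 132*√3 + 16*√195 + 52*√26)/49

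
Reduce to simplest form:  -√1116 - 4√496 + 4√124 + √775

√1116 = 6*√31; 4√496 = 16*√31; 4√124 = 8*√31; √775 = 5*√31
Combine: (-6 - 16 + 8 + 5)·√31 = -9*√31

-9*√31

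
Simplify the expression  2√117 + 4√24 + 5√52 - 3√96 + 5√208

2√117 = 6*√13; 4√24 = 8*√6; 5√52 = 10*√13; 3√96 = 12*√6; 5√208 = 20*√13

-4*√6 + 36*√13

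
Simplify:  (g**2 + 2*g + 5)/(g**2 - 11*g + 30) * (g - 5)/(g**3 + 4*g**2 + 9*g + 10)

1/(g**2 - 4*g - 12)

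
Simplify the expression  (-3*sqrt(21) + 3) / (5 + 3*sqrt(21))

Multiply numerator and denominator by -3*sqrt(21) + 5.
Denominator becomes -164; numerator becomes -24*sqrt(21) + 204.

(-51 + 6*sqrt(21))/41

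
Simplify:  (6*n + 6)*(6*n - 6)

(6*n)^2 - (6)^2 = 36*n^2 - 36.

36*n^2 - 36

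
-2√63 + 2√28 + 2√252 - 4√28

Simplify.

2√63 = 6*√7; 2√28 = 4*√7; 2√252 = 12*√7; 4√28 = 8*√7
Combine: (-6 + 4 + 12 - 8)·√7 = 2*√7

2*√7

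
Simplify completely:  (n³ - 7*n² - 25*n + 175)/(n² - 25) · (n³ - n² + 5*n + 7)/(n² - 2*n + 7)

Factor: n³ - 7*n² - 25*n + 175 = (n - 7)·(n + 5)·(n - 5);  n² - 25 = (n - 5)·(n + 5);  n³ - n² + 5*n + 7 = (n + 1)·(n² - 2*n + 7)
Cancel the common factors (n² - 2*n + 7), (n + 5), (n - 5).

n² - 6*n - 7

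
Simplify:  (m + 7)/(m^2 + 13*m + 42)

1/(m + 6)

Factor: m^2 + 13*m + 42 = (m + 7)*(m + 6)
Cancel the common factor (m + 7).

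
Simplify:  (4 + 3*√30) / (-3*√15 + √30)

Multiply numerator and denominator by √30 + 3*√15.
Denominator becomes -105; numerator becomes 4*√30 + 12*√15 + 90 + 135*√2.

(-135*√2 - 90 - 12*√15 - 4*√30)/105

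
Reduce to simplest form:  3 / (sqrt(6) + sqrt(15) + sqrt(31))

Group as (sqrt(6) + sqrt(31)) + sqrt(15); multiply by (sqrt(6) + sqrt(31)) - sqrt(15), then rationalise the remaining surd.

(-9*sqrt(310) - 15*sqrt(31) + 33*sqrt(15) + 60*sqrt(6))/130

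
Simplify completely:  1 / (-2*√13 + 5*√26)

Multiply numerator and denominator by 2*√13 + 5*√26.
Denominator becomes 598; numerator becomes 2*√13 + 5*√26.

(2*√13 + 5*√26)/598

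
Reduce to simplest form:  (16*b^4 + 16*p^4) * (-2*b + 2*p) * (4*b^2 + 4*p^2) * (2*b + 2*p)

Pair the conjugate factors: ((2*p)+(2*b))((2*p)-(2*b)) = -4*b^2 + 4*p^2, then repeat with the next factor.

-256*b^8 + 256*p^8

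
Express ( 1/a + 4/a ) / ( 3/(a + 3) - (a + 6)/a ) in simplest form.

(-5*a - 15)/(a**2 + 6*a + 18)

Numerator: 1/a + 4/a = 5/a
Denominator: 3/(a + 3) - (a + 6)/a = (-a**2 - 6*a - 18)/(a**2 + 3*a)
Divide: (5/a) · ((a**2 + 3*a)/(-a**2 - 6*a - 18)) = (-5*a - 15)/(a**2 + 6*a + 18)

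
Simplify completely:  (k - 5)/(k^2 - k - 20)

Factor: k^2 - k - 20 = (k - 5)*(k + 4)
Cancel the common factor (k - 5).

1/(k + 4)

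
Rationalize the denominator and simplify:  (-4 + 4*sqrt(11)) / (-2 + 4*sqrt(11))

(-2*sqrt(11) + 42)/43

Multiply numerator and denominator by -4*sqrt(11) - 2.
Denominator becomes -172; numerator becomes -168 + 8*sqrt(11).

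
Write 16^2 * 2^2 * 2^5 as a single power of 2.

16^2 = 2^8; 2^2 = 2^2; 2^5 = 2^5
Combine exponents: 2^15

2^15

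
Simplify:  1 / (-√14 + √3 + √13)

Group as (√3 + √13) - √14; multiply by (√3 + √13) + √14, then rationalise the remaining surd.

(-√14 + 2*√13 + 12*√3 + √546)/76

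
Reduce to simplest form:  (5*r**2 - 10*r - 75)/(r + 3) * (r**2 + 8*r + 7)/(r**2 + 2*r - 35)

Factor: 5*r**2 - 10*r - 75 = 5*(r + 3)*(r - 5);  r**2 + 8*r + 7 = (r + 1)*(r + 7);  r**2 + 2*r - 35 = (r - 5)*(r + 7)
Cancel the common factors (r - 5), (r + 7), (r + 3).

5*r + 5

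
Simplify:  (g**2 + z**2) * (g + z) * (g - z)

g**4 - z**4

Pair the conjugate factors: (g+z)(g-z) = g**2 - z**2, then repeat with the next factor.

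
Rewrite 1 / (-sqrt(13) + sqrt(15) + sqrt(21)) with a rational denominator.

Group as (sqrt(15) + sqrt(21)) - sqrt(13); multiply by (sqrt(15) + sqrt(21)) + sqrt(13), then rationalise the remaining surd.

(-23*sqrt(13) + 7*sqrt(21) + 19*sqrt(15) + 6*sqrt(455))/731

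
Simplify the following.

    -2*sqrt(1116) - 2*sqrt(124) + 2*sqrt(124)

2*sqrt(1116) = 12*sqrt(31); 2*sqrt(124) = 4*sqrt(31); 2*sqrt(124) = 4*sqrt(31)
Combine: (-12 - 4 + 4)·sqrt(31) = -12*sqrt(31)

-12*sqrt(31)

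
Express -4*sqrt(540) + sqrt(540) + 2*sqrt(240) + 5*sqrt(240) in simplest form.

10*sqrt(15)

4*sqrt(540) = 24*sqrt(15); sqrt(540) = 6*sqrt(15); 2*sqrt(240) = 8*sqrt(15); 5*sqrt(240) = 20*sqrt(15)
Combine: (-24 + 6 + 8 + 20)·sqrt(15) = 10*sqrt(15)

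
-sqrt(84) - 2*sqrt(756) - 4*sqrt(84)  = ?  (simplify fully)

-22*sqrt(21)

sqrt(84) = 2*sqrt(21); 2*sqrt(756) = 12*sqrt(21); 4*sqrt(84) = 8*sqrt(21)
Combine: (-2 - 12 - 8)·sqrt(21) = -22*sqrt(21)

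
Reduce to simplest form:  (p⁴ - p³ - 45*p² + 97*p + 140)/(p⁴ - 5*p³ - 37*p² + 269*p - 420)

Factor: p⁴ - p³ - 45*p² + 97*p + 140 = (p - 5)·(p + 1)·(p - 4)·(p + 7);  p⁴ - 5*p³ - 37*p² + 269*p - 420 = (p - 5)·(p - 3)·(p - 4)·(p + 7)
Cancel the common factors (p - 4), (p + 7), (p - 5).

(p + 1)/(p - 3)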